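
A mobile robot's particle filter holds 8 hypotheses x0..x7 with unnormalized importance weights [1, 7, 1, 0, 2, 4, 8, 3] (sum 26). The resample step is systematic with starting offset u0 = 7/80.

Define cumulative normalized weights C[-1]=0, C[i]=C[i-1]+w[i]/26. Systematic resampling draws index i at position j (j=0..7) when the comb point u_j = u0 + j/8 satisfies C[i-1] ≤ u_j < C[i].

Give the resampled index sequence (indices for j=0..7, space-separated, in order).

C = [1/26, 4/13, 9/26, 9/26, 11/26, 15/26, 23/26, 1]
j=0: u_0=7/80 ∈ [1/26, 4/13) → index 1
j=1: u_1=17/80 ∈ [1/26, 4/13) → index 1
j=2: u_2=27/80 ∈ [4/13, 9/26) → index 2
j=3: u_3=37/80 ∈ [11/26, 15/26) → index 5
j=4: u_4=47/80 ∈ [15/26, 23/26) → index 6
j=5: u_5=57/80 ∈ [15/26, 23/26) → index 6
j=6: u_6=67/80 ∈ [15/26, 23/26) → index 6
j=7: u_7=77/80 ∈ [23/26, 1) → index 7

1 1 2 5 6 6 6 7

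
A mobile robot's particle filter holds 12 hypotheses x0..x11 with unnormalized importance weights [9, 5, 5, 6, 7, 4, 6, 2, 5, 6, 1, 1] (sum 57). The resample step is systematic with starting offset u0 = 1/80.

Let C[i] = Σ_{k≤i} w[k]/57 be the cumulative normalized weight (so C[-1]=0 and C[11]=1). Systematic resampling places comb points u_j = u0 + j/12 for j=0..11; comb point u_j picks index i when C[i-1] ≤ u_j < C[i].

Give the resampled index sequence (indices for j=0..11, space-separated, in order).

0 0 1 2 3 3 4 5 6 7 8 9

C = [3/19, 14/57, 1/3, 25/57, 32/57, 12/19, 14/19, 44/57, 49/57, 55/57, 56/57, 1]
j=0: u_0=1/80 ∈ [0, 3/19) → index 0
j=1: u_1=23/240 ∈ [0, 3/19) → index 0
j=2: u_2=43/240 ∈ [3/19, 14/57) → index 1
j=3: u_3=21/80 ∈ [14/57, 1/3) → index 2
j=4: u_4=83/240 ∈ [1/3, 25/57) → index 3
j=5: u_5=103/240 ∈ [1/3, 25/57) → index 3
j=6: u_6=41/80 ∈ [25/57, 32/57) → index 4
j=7: u_7=143/240 ∈ [32/57, 12/19) → index 5
j=8: u_8=163/240 ∈ [12/19, 14/19) → index 6
j=9: u_9=61/80 ∈ [14/19, 44/57) → index 7
j=10: u_10=203/240 ∈ [44/57, 49/57) → index 8
j=11: u_11=223/240 ∈ [49/57, 55/57) → index 9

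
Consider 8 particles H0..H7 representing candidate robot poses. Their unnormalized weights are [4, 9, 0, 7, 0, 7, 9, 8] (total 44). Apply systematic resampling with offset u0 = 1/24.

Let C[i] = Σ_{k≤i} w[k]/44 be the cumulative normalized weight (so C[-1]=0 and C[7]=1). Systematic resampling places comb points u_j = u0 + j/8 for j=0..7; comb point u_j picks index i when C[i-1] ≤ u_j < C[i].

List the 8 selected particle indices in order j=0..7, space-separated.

C = [1/11, 13/44, 13/44, 5/11, 5/11, 27/44, 9/11, 1]
j=0: u_0=1/24 ∈ [0, 1/11) → index 0
j=1: u_1=1/6 ∈ [1/11, 13/44) → index 1
j=2: u_2=7/24 ∈ [1/11, 13/44) → index 1
j=3: u_3=5/12 ∈ [13/44, 5/11) → index 3
j=4: u_4=13/24 ∈ [5/11, 27/44) → index 5
j=5: u_5=2/3 ∈ [27/44, 9/11) → index 6
j=6: u_6=19/24 ∈ [27/44, 9/11) → index 6
j=7: u_7=11/12 ∈ [9/11, 1) → index 7

0 1 1 3 5 6 6 7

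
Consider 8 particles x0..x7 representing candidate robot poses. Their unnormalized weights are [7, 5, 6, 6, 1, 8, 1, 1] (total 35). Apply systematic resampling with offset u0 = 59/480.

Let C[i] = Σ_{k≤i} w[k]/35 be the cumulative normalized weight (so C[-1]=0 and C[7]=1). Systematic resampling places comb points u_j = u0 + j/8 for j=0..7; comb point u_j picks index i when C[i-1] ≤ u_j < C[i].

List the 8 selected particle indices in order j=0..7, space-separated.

C = [1/5, 12/35, 18/35, 24/35, 5/7, 33/35, 34/35, 1]
j=0: u_0=59/480 ∈ [0, 1/5) → index 0
j=1: u_1=119/480 ∈ [1/5, 12/35) → index 1
j=2: u_2=179/480 ∈ [12/35, 18/35) → index 2
j=3: u_3=239/480 ∈ [12/35, 18/35) → index 2
j=4: u_4=299/480 ∈ [18/35, 24/35) → index 3
j=5: u_5=359/480 ∈ [5/7, 33/35) → index 5
j=6: u_6=419/480 ∈ [5/7, 33/35) → index 5
j=7: u_7=479/480 ∈ [34/35, 1) → index 7

0 1 2 2 3 5 5 7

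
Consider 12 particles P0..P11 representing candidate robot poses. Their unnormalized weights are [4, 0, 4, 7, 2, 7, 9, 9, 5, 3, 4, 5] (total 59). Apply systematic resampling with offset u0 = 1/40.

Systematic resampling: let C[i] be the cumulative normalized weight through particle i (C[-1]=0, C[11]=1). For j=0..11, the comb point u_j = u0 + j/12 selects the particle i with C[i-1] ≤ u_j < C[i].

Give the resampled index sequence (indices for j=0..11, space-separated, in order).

0 2 3 4 5 6 6 7 7 8 10 11

C = [4/59, 4/59, 8/59, 15/59, 17/59, 24/59, 33/59, 42/59, 47/59, 50/59, 54/59, 1]
j=0: u_0=1/40 ∈ [0, 4/59) → index 0
j=1: u_1=13/120 ∈ [4/59, 8/59) → index 2
j=2: u_2=23/120 ∈ [8/59, 15/59) → index 3
j=3: u_3=11/40 ∈ [15/59, 17/59) → index 4
j=4: u_4=43/120 ∈ [17/59, 24/59) → index 5
j=5: u_5=53/120 ∈ [24/59, 33/59) → index 6
j=6: u_6=21/40 ∈ [24/59, 33/59) → index 6
j=7: u_7=73/120 ∈ [33/59, 42/59) → index 7
j=8: u_8=83/120 ∈ [33/59, 42/59) → index 7
j=9: u_9=31/40 ∈ [42/59, 47/59) → index 8
j=10: u_10=103/120 ∈ [50/59, 54/59) → index 10
j=11: u_11=113/120 ∈ [54/59, 1) → index 11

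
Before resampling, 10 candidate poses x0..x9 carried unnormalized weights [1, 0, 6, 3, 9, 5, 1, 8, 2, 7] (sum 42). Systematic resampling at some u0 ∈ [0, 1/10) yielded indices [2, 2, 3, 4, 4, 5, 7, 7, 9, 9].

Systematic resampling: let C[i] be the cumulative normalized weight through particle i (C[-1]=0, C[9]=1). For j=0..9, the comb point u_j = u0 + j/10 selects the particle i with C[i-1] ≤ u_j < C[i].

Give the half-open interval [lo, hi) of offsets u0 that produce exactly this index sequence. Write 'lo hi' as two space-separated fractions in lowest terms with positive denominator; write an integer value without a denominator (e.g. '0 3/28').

1/30 4/105

C = [1/42, 1/42, 1/6, 5/21, 19/42, 4/7, 25/42, 11/14, 5/6, 1]
j=0 picked index 2: u0 ∈ [1/42, 1/6)
j=1 picked index 2: u0 ∈ [-8/105, 1/15)
j=2 picked index 3: u0 ∈ [-1/30, 4/105)
j=3 picked index 4: u0 ∈ [-13/210, 16/105)
j=4 picked index 4: u0 ∈ [-17/105, 11/210)
j=5 picked index 5: u0 ∈ [-1/21, 1/14)
j=6 picked index 7: u0 ∈ [-1/210, 13/70)
j=7 picked index 7: u0 ∈ [-11/105, 3/35)
j=8 picked index 9: u0 ∈ [1/30, 1/5)
j=9 picked index 9: u0 ∈ [-1/15, 1/10)
intersection: [1/30, 4/105)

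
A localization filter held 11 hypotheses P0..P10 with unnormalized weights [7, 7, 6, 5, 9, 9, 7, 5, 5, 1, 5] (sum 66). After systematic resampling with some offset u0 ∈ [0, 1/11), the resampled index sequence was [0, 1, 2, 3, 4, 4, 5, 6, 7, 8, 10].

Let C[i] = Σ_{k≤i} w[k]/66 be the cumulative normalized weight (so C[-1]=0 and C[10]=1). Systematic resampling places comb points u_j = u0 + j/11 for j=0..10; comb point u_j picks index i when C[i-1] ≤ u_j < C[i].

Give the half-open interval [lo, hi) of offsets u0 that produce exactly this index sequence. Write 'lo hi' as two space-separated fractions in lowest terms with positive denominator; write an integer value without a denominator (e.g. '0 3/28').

C = [7/66, 7/33, 10/33, 25/66, 17/33, 43/66, 25/33, 5/6, 10/11, 61/66, 1]
j=0 picked index 0: u0 ∈ [0, 7/66)
j=1 picked index 1: u0 ∈ [1/66, 4/33)
j=2 picked index 2: u0 ∈ [1/33, 4/33)
j=3 picked index 3: u0 ∈ [1/33, 7/66)
j=4 picked index 4: u0 ∈ [1/66, 5/33)
j=5 picked index 4: u0 ∈ [-5/66, 2/33)
j=6 picked index 5: u0 ∈ [-1/33, 7/66)
j=7 picked index 6: u0 ∈ [1/66, 4/33)
j=8 picked index 7: u0 ∈ [1/33, 7/66)
j=9 picked index 8: u0 ∈ [1/66, 1/11)
j=10 picked index 10: u0 ∈ [1/66, 1/11)
intersection: [1/33, 2/33)

1/33 2/33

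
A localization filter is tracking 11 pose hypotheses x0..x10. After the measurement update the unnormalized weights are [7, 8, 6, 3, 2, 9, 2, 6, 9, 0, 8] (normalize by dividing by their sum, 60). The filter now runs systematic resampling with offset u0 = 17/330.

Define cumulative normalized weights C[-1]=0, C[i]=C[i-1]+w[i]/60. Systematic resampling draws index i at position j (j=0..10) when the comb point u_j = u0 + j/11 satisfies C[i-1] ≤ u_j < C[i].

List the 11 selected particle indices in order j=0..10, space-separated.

C = [7/60, 1/4, 7/20, 2/5, 13/30, 7/12, 37/60, 43/60, 13/15, 13/15, 1]
j=0: u_0=17/330 ∈ [0, 7/60) → index 0
j=1: u_1=47/330 ∈ [7/60, 1/4) → index 1
j=2: u_2=7/30 ∈ [7/60, 1/4) → index 1
j=3: u_3=107/330 ∈ [1/4, 7/20) → index 2
j=4: u_4=137/330 ∈ [2/5, 13/30) → index 4
j=5: u_5=167/330 ∈ [13/30, 7/12) → index 5
j=6: u_6=197/330 ∈ [7/12, 37/60) → index 6
j=7: u_7=227/330 ∈ [37/60, 43/60) → index 7
j=8: u_8=257/330 ∈ [43/60, 13/15) → index 8
j=9: u_9=287/330 ∈ [13/15, 1) → index 10
j=10: u_10=317/330 ∈ [13/15, 1) → index 10

0 1 1 2 4 5 6 7 8 10 10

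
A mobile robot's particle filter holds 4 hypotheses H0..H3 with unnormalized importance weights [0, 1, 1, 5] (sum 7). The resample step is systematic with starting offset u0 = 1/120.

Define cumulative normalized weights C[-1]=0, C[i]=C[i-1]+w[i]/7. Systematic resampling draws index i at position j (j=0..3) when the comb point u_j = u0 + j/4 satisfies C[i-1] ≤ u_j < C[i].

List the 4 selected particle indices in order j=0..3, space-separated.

C = [0, 1/7, 2/7, 1]
j=0: u_0=1/120 ∈ [0, 1/7) → index 1
j=1: u_1=31/120 ∈ [1/7, 2/7) → index 2
j=2: u_2=61/120 ∈ [2/7, 1) → index 3
j=3: u_3=91/120 ∈ [2/7, 1) → index 3

1 2 3 3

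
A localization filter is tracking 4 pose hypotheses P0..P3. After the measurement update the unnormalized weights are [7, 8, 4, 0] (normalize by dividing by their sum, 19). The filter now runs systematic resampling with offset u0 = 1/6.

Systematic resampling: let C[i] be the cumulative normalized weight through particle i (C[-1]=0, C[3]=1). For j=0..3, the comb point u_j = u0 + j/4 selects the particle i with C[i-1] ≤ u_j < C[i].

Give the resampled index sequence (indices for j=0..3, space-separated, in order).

C = [7/19, 15/19, 1, 1]
j=0: u_0=1/6 ∈ [0, 7/19) → index 0
j=1: u_1=5/12 ∈ [7/19, 15/19) → index 1
j=2: u_2=2/3 ∈ [7/19, 15/19) → index 1
j=3: u_3=11/12 ∈ [15/19, 1) → index 2

0 1 1 2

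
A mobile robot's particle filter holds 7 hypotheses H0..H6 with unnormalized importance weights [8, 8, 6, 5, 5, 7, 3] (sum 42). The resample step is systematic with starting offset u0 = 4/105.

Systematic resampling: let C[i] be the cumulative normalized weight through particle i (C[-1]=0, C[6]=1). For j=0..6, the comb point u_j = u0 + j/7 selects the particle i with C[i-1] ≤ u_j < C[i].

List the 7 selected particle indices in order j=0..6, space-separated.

0 0 1 2 3 4 5

C = [4/21, 8/21, 11/21, 9/14, 16/21, 13/14, 1]
j=0: u_0=4/105 ∈ [0, 4/21) → index 0
j=1: u_1=19/105 ∈ [0, 4/21) → index 0
j=2: u_2=34/105 ∈ [4/21, 8/21) → index 1
j=3: u_3=7/15 ∈ [8/21, 11/21) → index 2
j=4: u_4=64/105 ∈ [11/21, 9/14) → index 3
j=5: u_5=79/105 ∈ [9/14, 16/21) → index 4
j=6: u_6=94/105 ∈ [16/21, 13/14) → index 5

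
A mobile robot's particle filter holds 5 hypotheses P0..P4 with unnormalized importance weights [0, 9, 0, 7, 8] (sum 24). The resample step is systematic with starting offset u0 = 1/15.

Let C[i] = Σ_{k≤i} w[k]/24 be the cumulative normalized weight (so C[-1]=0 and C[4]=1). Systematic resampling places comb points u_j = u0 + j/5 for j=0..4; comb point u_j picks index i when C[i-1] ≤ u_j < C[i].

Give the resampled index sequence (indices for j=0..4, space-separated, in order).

C = [0, 3/8, 3/8, 2/3, 1]
j=0: u_0=1/15 ∈ [0, 3/8) → index 1
j=1: u_1=4/15 ∈ [0, 3/8) → index 1
j=2: u_2=7/15 ∈ [3/8, 2/3) → index 3
j=3: u_3=2/3 ∈ [2/3, 1) → index 4
j=4: u_4=13/15 ∈ [2/3, 1) → index 4

1 1 3 4 4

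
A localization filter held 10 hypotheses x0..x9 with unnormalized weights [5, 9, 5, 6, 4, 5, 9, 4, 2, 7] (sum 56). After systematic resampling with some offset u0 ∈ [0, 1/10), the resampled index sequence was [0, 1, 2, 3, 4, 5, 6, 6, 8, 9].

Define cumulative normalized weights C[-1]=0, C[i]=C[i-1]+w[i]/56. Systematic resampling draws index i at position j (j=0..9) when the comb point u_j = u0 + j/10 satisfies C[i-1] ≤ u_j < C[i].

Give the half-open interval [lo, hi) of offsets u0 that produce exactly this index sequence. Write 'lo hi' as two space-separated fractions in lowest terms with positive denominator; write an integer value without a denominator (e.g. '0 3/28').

C = [5/56, 1/4, 19/56, 25/56, 29/56, 17/28, 43/56, 47/56, 7/8, 1]
j=0 picked index 0: u0 ∈ [0, 5/56)
j=1 picked index 1: u0 ∈ [-3/280, 3/20)
j=2 picked index 2: u0 ∈ [1/20, 39/280)
j=3 picked index 3: u0 ∈ [11/280, 41/280)
j=4 picked index 4: u0 ∈ [13/280, 33/280)
j=5 picked index 5: u0 ∈ [1/56, 3/28)
j=6 picked index 6: u0 ∈ [1/140, 47/280)
j=7 picked index 6: u0 ∈ [-13/140, 19/280)
j=8 picked index 8: u0 ∈ [11/280, 3/40)
j=9 picked index 9: u0 ∈ [-1/40, 1/10)
intersection: [1/20, 19/280)

1/20 19/280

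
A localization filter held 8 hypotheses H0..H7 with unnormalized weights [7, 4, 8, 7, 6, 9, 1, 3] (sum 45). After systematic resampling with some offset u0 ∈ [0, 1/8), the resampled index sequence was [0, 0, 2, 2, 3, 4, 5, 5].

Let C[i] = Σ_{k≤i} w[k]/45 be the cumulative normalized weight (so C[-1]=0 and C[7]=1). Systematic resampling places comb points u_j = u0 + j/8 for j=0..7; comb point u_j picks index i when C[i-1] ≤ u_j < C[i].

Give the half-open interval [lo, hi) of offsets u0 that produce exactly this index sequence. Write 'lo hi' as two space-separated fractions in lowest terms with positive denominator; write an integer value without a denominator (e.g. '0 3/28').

C = [7/45, 11/45, 19/45, 26/45, 32/45, 41/45, 14/15, 1]
j=0 picked index 0: u0 ∈ [0, 7/45)
j=1 picked index 0: u0 ∈ [-1/8, 11/360)
j=2 picked index 2: u0 ∈ [-1/180, 31/180)
j=3 picked index 2: u0 ∈ [-47/360, 17/360)
j=4 picked index 3: u0 ∈ [-7/90, 7/90)
j=5 picked index 4: u0 ∈ [-17/360, 31/360)
j=6 picked index 5: u0 ∈ [-7/180, 29/180)
j=7 picked index 5: u0 ∈ [-59/360, 13/360)
intersection: [0, 11/360)

0 11/360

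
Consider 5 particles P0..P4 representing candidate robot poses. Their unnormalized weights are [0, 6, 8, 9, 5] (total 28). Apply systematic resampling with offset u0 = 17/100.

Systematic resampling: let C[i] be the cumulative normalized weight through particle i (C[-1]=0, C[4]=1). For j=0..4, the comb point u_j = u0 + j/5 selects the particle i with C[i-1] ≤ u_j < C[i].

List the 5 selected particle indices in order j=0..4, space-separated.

C = [0, 3/14, 1/2, 23/28, 1]
j=0: u_0=17/100 ∈ [0, 3/14) → index 1
j=1: u_1=37/100 ∈ [3/14, 1/2) → index 2
j=2: u_2=57/100 ∈ [1/2, 23/28) → index 3
j=3: u_3=77/100 ∈ [1/2, 23/28) → index 3
j=4: u_4=97/100 ∈ [23/28, 1) → index 4

1 2 3 3 4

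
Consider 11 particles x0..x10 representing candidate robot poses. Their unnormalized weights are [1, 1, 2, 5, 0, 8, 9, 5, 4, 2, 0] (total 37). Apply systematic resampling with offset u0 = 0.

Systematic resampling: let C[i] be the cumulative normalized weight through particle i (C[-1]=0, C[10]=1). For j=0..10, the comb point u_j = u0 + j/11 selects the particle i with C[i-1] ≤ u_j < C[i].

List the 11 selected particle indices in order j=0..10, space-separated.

0 2 3 5 5 5 6 6 7 7 8

C = [1/37, 2/37, 4/37, 9/37, 9/37, 17/37, 26/37, 31/37, 35/37, 1, 1]
j=0: u_0=0 ∈ [0, 1/37) → index 0
j=1: u_1=1/11 ∈ [2/37, 4/37) → index 2
j=2: u_2=2/11 ∈ [4/37, 9/37) → index 3
j=3: u_3=3/11 ∈ [9/37, 17/37) → index 5
j=4: u_4=4/11 ∈ [9/37, 17/37) → index 5
j=5: u_5=5/11 ∈ [9/37, 17/37) → index 5
j=6: u_6=6/11 ∈ [17/37, 26/37) → index 6
j=7: u_7=7/11 ∈ [17/37, 26/37) → index 6
j=8: u_8=8/11 ∈ [26/37, 31/37) → index 7
j=9: u_9=9/11 ∈ [26/37, 31/37) → index 7
j=10: u_10=10/11 ∈ [31/37, 35/37) → index 8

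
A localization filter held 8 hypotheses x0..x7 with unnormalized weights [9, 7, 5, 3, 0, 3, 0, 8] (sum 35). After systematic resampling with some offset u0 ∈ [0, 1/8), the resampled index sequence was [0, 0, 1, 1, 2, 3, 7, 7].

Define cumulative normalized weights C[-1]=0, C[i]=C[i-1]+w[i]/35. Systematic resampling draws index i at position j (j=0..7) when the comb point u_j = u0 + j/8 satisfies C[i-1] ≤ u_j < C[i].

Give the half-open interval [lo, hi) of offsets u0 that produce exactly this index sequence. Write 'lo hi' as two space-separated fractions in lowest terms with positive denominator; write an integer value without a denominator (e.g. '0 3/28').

3/140 17/280

C = [9/35, 16/35, 3/5, 24/35, 24/35, 27/35, 27/35, 1]
j=0 picked index 0: u0 ∈ [0, 9/35)
j=1 picked index 0: u0 ∈ [-1/8, 37/280)
j=2 picked index 1: u0 ∈ [1/140, 29/140)
j=3 picked index 1: u0 ∈ [-33/280, 23/280)
j=4 picked index 2: u0 ∈ [-3/70, 1/10)
j=5 picked index 3: u0 ∈ [-1/40, 17/280)
j=6 picked index 7: u0 ∈ [3/140, 1/4)
j=7 picked index 7: u0 ∈ [-29/280, 1/8)
intersection: [3/140, 17/280)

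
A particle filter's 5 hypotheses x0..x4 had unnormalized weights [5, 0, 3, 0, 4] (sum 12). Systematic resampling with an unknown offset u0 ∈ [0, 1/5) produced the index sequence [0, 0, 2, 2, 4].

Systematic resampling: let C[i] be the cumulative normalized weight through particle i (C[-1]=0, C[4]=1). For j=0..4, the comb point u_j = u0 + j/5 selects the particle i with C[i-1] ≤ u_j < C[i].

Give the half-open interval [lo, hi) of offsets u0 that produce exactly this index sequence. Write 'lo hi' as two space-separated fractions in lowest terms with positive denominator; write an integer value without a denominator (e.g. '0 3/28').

C = [5/12, 5/12, 2/3, 2/3, 1]
j=0 picked index 0: u0 ∈ [0, 5/12)
j=1 picked index 0: u0 ∈ [-1/5, 13/60)
j=2 picked index 2: u0 ∈ [1/60, 4/15)
j=3 picked index 2: u0 ∈ [-11/60, 1/15)
j=4 picked index 4: u0 ∈ [-2/15, 1/5)
intersection: [1/60, 1/15)

1/60 1/15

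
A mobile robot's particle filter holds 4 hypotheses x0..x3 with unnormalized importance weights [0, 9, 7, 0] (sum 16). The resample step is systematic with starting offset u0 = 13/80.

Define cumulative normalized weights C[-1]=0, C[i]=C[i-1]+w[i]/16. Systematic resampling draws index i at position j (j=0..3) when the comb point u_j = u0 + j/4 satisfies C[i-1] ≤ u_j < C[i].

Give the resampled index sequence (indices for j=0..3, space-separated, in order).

C = [0, 9/16, 1, 1]
j=0: u_0=13/80 ∈ [0, 9/16) → index 1
j=1: u_1=33/80 ∈ [0, 9/16) → index 1
j=2: u_2=53/80 ∈ [9/16, 1) → index 2
j=3: u_3=73/80 ∈ [9/16, 1) → index 2

1 1 2 2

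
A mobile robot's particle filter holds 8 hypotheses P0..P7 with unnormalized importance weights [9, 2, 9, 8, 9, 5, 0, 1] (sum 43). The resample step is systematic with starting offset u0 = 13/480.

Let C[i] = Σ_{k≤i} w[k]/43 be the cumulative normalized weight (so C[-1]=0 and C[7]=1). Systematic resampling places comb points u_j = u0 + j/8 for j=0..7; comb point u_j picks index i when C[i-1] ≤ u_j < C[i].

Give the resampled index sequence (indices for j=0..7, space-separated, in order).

C = [9/43, 11/43, 20/43, 28/43, 37/43, 42/43, 42/43, 1]
j=0: u_0=13/480 ∈ [0, 9/43) → index 0
j=1: u_1=73/480 ∈ [0, 9/43) → index 0
j=2: u_2=133/480 ∈ [11/43, 20/43) → index 2
j=3: u_3=193/480 ∈ [11/43, 20/43) → index 2
j=4: u_4=253/480 ∈ [20/43, 28/43) → index 3
j=5: u_5=313/480 ∈ [28/43, 37/43) → index 4
j=6: u_6=373/480 ∈ [28/43, 37/43) → index 4
j=7: u_7=433/480 ∈ [37/43, 42/43) → index 5

0 0 2 2 3 4 4 5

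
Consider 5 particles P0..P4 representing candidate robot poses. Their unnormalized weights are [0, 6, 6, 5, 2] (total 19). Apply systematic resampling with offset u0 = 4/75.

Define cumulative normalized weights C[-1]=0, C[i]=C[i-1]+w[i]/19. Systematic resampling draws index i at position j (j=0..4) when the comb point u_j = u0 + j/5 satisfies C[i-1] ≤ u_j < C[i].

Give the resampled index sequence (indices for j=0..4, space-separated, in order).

1 1 2 3 3

C = [0, 6/19, 12/19, 17/19, 1]
j=0: u_0=4/75 ∈ [0, 6/19) → index 1
j=1: u_1=19/75 ∈ [0, 6/19) → index 1
j=2: u_2=34/75 ∈ [6/19, 12/19) → index 2
j=3: u_3=49/75 ∈ [12/19, 17/19) → index 3
j=4: u_4=64/75 ∈ [12/19, 17/19) → index 3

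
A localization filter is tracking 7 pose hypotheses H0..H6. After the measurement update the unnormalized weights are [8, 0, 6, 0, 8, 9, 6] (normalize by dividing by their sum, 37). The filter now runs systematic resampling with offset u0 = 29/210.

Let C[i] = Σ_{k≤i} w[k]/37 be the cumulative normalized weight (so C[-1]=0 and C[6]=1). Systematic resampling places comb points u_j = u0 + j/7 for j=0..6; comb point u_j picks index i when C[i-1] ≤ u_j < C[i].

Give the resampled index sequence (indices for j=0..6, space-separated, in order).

0 2 4 4 5 6 6

C = [8/37, 8/37, 14/37, 14/37, 22/37, 31/37, 1]
j=0: u_0=29/210 ∈ [0, 8/37) → index 0
j=1: u_1=59/210 ∈ [8/37, 14/37) → index 2
j=2: u_2=89/210 ∈ [14/37, 22/37) → index 4
j=3: u_3=17/30 ∈ [14/37, 22/37) → index 4
j=4: u_4=149/210 ∈ [22/37, 31/37) → index 5
j=5: u_5=179/210 ∈ [31/37, 1) → index 6
j=6: u_6=209/210 ∈ [31/37, 1) → index 6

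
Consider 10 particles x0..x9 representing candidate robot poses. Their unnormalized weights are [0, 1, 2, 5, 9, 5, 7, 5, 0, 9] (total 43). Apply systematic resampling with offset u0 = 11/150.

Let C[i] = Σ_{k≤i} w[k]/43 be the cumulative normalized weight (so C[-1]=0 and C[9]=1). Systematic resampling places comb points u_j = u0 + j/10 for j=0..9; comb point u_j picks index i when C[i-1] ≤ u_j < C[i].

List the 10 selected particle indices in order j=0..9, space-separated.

C = [0, 1/43, 3/43, 8/43, 17/43, 22/43, 29/43, 34/43, 34/43, 1]
j=0: u_0=11/150 ∈ [3/43, 8/43) → index 3
j=1: u_1=13/75 ∈ [3/43, 8/43) → index 3
j=2: u_2=41/150 ∈ [8/43, 17/43) → index 4
j=3: u_3=28/75 ∈ [8/43, 17/43) → index 4
j=4: u_4=71/150 ∈ [17/43, 22/43) → index 5
j=5: u_5=43/75 ∈ [22/43, 29/43) → index 6
j=6: u_6=101/150 ∈ [22/43, 29/43) → index 6
j=7: u_7=58/75 ∈ [29/43, 34/43) → index 7
j=8: u_8=131/150 ∈ [34/43, 1) → index 9
j=9: u_9=73/75 ∈ [34/43, 1) → index 9

3 3 4 4 5 6 6 7 9 9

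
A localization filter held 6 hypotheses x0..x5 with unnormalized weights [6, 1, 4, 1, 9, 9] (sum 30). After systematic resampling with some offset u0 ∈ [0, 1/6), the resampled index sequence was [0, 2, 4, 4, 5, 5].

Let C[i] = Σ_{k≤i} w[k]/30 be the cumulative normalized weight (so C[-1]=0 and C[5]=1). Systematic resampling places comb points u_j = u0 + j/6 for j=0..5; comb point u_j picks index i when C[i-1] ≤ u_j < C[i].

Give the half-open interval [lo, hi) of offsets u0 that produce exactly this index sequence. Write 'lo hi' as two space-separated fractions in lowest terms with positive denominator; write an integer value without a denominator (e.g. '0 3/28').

C = [1/5, 7/30, 11/30, 2/5, 7/10, 1]
j=0 picked index 0: u0 ∈ [0, 1/5)
j=1 picked index 2: u0 ∈ [1/15, 1/5)
j=2 picked index 4: u0 ∈ [1/15, 11/30)
j=3 picked index 4: u0 ∈ [-1/10, 1/5)
j=4 picked index 5: u0 ∈ [1/30, 1/3)
j=5 picked index 5: u0 ∈ [-2/15, 1/6)
intersection: [1/15, 1/6)

1/15 1/6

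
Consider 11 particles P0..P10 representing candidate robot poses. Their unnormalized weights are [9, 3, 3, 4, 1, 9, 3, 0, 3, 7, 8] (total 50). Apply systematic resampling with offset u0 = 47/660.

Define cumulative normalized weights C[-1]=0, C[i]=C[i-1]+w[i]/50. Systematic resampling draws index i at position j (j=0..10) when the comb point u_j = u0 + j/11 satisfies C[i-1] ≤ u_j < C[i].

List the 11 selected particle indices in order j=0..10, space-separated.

C = [9/50, 6/25, 3/10, 19/50, 2/5, 29/50, 16/25, 16/25, 7/10, 21/25, 1]
j=0: u_0=47/660 ∈ [0, 9/50) → index 0
j=1: u_1=107/660 ∈ [0, 9/50) → index 0
j=2: u_2=167/660 ∈ [6/25, 3/10) → index 2
j=3: u_3=227/660 ∈ [3/10, 19/50) → index 3
j=4: u_4=287/660 ∈ [2/5, 29/50) → index 5
j=5: u_5=347/660 ∈ [2/5, 29/50) → index 5
j=6: u_6=37/60 ∈ [29/50, 16/25) → index 6
j=7: u_7=467/660 ∈ [7/10, 21/25) → index 9
j=8: u_8=527/660 ∈ [7/10, 21/25) → index 9
j=9: u_9=587/660 ∈ [21/25, 1) → index 10
j=10: u_10=647/660 ∈ [21/25, 1) → index 10

0 0 2 3 5 5 6 9 9 10 10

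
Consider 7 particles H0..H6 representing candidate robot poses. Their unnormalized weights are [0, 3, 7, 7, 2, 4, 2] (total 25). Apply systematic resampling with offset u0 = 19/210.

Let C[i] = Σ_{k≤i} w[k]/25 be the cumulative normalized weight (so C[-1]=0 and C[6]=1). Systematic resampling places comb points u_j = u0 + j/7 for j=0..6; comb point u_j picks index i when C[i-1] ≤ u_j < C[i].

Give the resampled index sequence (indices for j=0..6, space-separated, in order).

C = [0, 3/25, 2/5, 17/25, 19/25, 23/25, 1]
j=0: u_0=19/210 ∈ [0, 3/25) → index 1
j=1: u_1=7/30 ∈ [3/25, 2/5) → index 2
j=2: u_2=79/210 ∈ [3/25, 2/5) → index 2
j=3: u_3=109/210 ∈ [2/5, 17/25) → index 3
j=4: u_4=139/210 ∈ [2/5, 17/25) → index 3
j=5: u_5=169/210 ∈ [19/25, 23/25) → index 5
j=6: u_6=199/210 ∈ [23/25, 1) → index 6

1 2 2 3 3 5 6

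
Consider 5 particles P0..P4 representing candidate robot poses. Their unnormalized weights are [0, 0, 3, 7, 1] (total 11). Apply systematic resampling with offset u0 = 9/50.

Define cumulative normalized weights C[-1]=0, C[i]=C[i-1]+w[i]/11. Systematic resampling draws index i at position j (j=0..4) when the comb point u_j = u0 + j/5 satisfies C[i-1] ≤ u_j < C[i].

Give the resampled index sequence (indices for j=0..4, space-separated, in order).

2 3 3 3 4

C = [0, 0, 3/11, 10/11, 1]
j=0: u_0=9/50 ∈ [0, 3/11) → index 2
j=1: u_1=19/50 ∈ [3/11, 10/11) → index 3
j=2: u_2=29/50 ∈ [3/11, 10/11) → index 3
j=3: u_3=39/50 ∈ [3/11, 10/11) → index 3
j=4: u_4=49/50 ∈ [10/11, 1) → index 4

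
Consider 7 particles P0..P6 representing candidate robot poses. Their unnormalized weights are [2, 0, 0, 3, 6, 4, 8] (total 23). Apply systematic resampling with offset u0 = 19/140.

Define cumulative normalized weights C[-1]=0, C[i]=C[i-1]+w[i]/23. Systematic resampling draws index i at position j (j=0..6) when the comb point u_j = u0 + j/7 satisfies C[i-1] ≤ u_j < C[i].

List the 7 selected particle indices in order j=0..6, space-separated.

3 4 4 5 6 6 6

C = [2/23, 2/23, 2/23, 5/23, 11/23, 15/23, 1]
j=0: u_0=19/140 ∈ [2/23, 5/23) → index 3
j=1: u_1=39/140 ∈ [5/23, 11/23) → index 4
j=2: u_2=59/140 ∈ [5/23, 11/23) → index 4
j=3: u_3=79/140 ∈ [11/23, 15/23) → index 5
j=4: u_4=99/140 ∈ [15/23, 1) → index 6
j=5: u_5=17/20 ∈ [15/23, 1) → index 6
j=6: u_6=139/140 ∈ [15/23, 1) → index 6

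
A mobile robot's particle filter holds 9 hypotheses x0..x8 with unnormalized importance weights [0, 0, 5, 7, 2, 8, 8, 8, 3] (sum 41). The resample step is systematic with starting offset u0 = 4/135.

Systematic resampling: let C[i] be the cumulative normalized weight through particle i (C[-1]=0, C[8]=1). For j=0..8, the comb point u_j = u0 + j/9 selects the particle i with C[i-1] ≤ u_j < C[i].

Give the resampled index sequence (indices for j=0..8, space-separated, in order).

2 3 3 5 5 6 6 7 7

C = [0, 0, 5/41, 12/41, 14/41, 22/41, 30/41, 38/41, 1]
j=0: u_0=4/135 ∈ [0, 5/41) → index 2
j=1: u_1=19/135 ∈ [5/41, 12/41) → index 3
j=2: u_2=34/135 ∈ [5/41, 12/41) → index 3
j=3: u_3=49/135 ∈ [14/41, 22/41) → index 5
j=4: u_4=64/135 ∈ [14/41, 22/41) → index 5
j=5: u_5=79/135 ∈ [22/41, 30/41) → index 6
j=6: u_6=94/135 ∈ [22/41, 30/41) → index 6
j=7: u_7=109/135 ∈ [30/41, 38/41) → index 7
j=8: u_8=124/135 ∈ [30/41, 38/41) → index 7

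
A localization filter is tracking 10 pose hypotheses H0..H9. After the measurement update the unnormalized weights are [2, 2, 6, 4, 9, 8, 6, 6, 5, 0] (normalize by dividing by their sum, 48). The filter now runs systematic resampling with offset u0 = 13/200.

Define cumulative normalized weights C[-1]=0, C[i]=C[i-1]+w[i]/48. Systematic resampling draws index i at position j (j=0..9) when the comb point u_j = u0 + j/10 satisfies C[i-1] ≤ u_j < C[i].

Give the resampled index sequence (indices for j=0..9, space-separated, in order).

C = [1/24, 1/12, 5/24, 7/24, 23/48, 31/48, 37/48, 43/48, 1, 1]
j=0: u_0=13/200 ∈ [1/24, 1/12) → index 1
j=1: u_1=33/200 ∈ [1/12, 5/24) → index 2
j=2: u_2=53/200 ∈ [5/24, 7/24) → index 3
j=3: u_3=73/200 ∈ [7/24, 23/48) → index 4
j=4: u_4=93/200 ∈ [7/24, 23/48) → index 4
j=5: u_5=113/200 ∈ [23/48, 31/48) → index 5
j=6: u_6=133/200 ∈ [31/48, 37/48) → index 6
j=7: u_7=153/200 ∈ [31/48, 37/48) → index 6
j=8: u_8=173/200 ∈ [37/48, 43/48) → index 7
j=9: u_9=193/200 ∈ [43/48, 1) → index 8

1 2 3 4 4 5 6 6 7 8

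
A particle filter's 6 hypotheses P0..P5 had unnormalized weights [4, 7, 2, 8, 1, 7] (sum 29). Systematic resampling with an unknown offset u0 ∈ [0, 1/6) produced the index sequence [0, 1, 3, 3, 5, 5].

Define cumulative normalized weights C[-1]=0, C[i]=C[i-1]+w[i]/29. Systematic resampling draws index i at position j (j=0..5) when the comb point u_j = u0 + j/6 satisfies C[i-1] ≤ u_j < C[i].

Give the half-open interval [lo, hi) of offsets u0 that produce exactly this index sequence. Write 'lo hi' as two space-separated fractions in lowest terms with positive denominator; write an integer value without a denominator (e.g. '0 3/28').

10/87 4/29

C = [4/29, 11/29, 13/29, 21/29, 22/29, 1]
j=0 picked index 0: u0 ∈ [0, 4/29)
j=1 picked index 1: u0 ∈ [-5/174, 37/174)
j=2 picked index 3: u0 ∈ [10/87, 34/87)
j=3 picked index 3: u0 ∈ [-3/58, 13/58)
j=4 picked index 5: u0 ∈ [8/87, 1/3)
j=5 picked index 5: u0 ∈ [-13/174, 1/6)
intersection: [10/87, 4/29)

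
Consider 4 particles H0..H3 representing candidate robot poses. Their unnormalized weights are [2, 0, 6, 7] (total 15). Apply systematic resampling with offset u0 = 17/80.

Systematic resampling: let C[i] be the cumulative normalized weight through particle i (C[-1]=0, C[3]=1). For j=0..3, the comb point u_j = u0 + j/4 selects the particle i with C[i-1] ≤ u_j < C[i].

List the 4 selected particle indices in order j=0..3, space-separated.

2 2 3 3

C = [2/15, 2/15, 8/15, 1]
j=0: u_0=17/80 ∈ [2/15, 8/15) → index 2
j=1: u_1=37/80 ∈ [2/15, 8/15) → index 2
j=2: u_2=57/80 ∈ [8/15, 1) → index 3
j=3: u_3=77/80 ∈ [8/15, 1) → index 3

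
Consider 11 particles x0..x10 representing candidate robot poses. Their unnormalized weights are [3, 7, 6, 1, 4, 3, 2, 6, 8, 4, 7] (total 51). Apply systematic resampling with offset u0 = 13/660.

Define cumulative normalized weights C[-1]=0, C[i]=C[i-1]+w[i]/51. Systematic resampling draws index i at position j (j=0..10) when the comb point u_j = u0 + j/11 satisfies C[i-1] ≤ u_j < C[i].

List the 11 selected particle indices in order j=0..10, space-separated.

0 1 2 2 4 6 7 8 8 9 10

C = [1/17, 10/51, 16/51, 1/3, 7/17, 8/17, 26/51, 32/51, 40/51, 44/51, 1]
j=0: u_0=13/660 ∈ [0, 1/17) → index 0
j=1: u_1=73/660 ∈ [1/17, 10/51) → index 1
j=2: u_2=133/660 ∈ [10/51, 16/51) → index 2
j=3: u_3=193/660 ∈ [10/51, 16/51) → index 2
j=4: u_4=23/60 ∈ [1/3, 7/17) → index 4
j=5: u_5=313/660 ∈ [8/17, 26/51) → index 6
j=6: u_6=373/660 ∈ [26/51, 32/51) → index 7
j=7: u_7=433/660 ∈ [32/51, 40/51) → index 8
j=8: u_8=493/660 ∈ [32/51, 40/51) → index 8
j=9: u_9=553/660 ∈ [40/51, 44/51) → index 9
j=10: u_10=613/660 ∈ [44/51, 1) → index 10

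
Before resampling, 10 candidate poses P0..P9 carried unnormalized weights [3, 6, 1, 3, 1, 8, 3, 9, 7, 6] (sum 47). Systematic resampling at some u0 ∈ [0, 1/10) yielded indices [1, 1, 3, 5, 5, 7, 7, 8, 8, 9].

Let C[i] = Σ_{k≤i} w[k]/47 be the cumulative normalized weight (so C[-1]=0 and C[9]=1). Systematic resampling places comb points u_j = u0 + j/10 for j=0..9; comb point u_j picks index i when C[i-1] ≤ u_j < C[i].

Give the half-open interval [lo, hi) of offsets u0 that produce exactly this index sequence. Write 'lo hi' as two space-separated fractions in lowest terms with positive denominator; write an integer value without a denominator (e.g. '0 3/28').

C = [3/47, 9/47, 10/47, 13/47, 14/47, 22/47, 25/47, 34/47, 41/47, 1]
j=0 picked index 1: u0 ∈ [3/47, 9/47)
j=1 picked index 1: u0 ∈ [-17/470, 43/470)
j=2 picked index 3: u0 ∈ [3/235, 18/235)
j=3 picked index 5: u0 ∈ [-1/470, 79/470)
j=4 picked index 5: u0 ∈ [-24/235, 16/235)
j=5 picked index 7: u0 ∈ [3/94, 21/94)
j=6 picked index 7: u0 ∈ [-16/235, 29/235)
j=7 picked index 8: u0 ∈ [11/470, 81/470)
j=8 picked index 8: u0 ∈ [-18/235, 17/235)
j=9 picked index 9: u0 ∈ [-13/470, 1/10)
intersection: [3/47, 16/235)

3/47 16/235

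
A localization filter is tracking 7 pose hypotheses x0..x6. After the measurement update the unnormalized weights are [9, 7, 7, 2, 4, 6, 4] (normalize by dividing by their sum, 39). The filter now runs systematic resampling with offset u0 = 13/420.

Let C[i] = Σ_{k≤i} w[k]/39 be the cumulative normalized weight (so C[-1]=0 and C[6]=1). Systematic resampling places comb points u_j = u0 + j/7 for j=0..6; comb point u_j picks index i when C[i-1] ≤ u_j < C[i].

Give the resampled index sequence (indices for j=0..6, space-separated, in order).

0 0 1 2 3 5 5

C = [3/13, 16/39, 23/39, 25/39, 29/39, 35/39, 1]
j=0: u_0=13/420 ∈ [0, 3/13) → index 0
j=1: u_1=73/420 ∈ [0, 3/13) → index 0
j=2: u_2=19/60 ∈ [3/13, 16/39) → index 1
j=3: u_3=193/420 ∈ [16/39, 23/39) → index 2
j=4: u_4=253/420 ∈ [23/39, 25/39) → index 3
j=5: u_5=313/420 ∈ [29/39, 35/39) → index 5
j=6: u_6=373/420 ∈ [29/39, 35/39) → index 5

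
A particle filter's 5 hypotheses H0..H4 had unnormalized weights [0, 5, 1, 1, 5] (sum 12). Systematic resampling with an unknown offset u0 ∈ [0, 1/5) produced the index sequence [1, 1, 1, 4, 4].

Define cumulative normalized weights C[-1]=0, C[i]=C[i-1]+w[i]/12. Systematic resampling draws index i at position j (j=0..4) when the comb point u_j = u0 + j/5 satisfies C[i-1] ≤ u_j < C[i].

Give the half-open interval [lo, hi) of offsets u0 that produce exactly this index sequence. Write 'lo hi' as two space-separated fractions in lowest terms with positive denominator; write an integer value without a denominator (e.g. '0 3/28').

0 1/60

C = [0, 5/12, 1/2, 7/12, 1]
j=0 picked index 1: u0 ∈ [0, 5/12)
j=1 picked index 1: u0 ∈ [-1/5, 13/60)
j=2 picked index 1: u0 ∈ [-2/5, 1/60)
j=3 picked index 4: u0 ∈ [-1/60, 2/5)
j=4 picked index 4: u0 ∈ [-13/60, 1/5)
intersection: [0, 1/60)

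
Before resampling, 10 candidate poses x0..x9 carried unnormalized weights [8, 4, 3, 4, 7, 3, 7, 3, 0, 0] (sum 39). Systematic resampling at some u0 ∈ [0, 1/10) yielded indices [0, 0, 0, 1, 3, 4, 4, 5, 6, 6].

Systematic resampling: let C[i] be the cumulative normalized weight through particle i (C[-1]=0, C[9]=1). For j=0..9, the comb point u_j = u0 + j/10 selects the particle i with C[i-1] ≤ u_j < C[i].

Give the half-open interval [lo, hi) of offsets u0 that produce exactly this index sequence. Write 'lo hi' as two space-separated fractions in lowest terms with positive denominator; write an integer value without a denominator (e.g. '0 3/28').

C = [8/39, 4/13, 5/13, 19/39, 2/3, 29/39, 12/13, 1, 1, 1]
j=0 picked index 0: u0 ∈ [0, 8/39)
j=1 picked index 0: u0 ∈ [-1/10, 41/390)
j=2 picked index 0: u0 ∈ [-1/5, 1/195)
j=3 picked index 1: u0 ∈ [-37/390, 1/130)
j=4 picked index 3: u0 ∈ [-1/65, 17/195)
j=5 picked index 4: u0 ∈ [-1/78, 1/6)
j=6 picked index 4: u0 ∈ [-22/195, 1/15)
j=7 picked index 5: u0 ∈ [-1/30, 17/390)
j=8 picked index 6: u0 ∈ [-11/195, 8/65)
j=9 picked index 6: u0 ∈ [-61/390, 3/130)
intersection: [0, 1/195)

0 1/195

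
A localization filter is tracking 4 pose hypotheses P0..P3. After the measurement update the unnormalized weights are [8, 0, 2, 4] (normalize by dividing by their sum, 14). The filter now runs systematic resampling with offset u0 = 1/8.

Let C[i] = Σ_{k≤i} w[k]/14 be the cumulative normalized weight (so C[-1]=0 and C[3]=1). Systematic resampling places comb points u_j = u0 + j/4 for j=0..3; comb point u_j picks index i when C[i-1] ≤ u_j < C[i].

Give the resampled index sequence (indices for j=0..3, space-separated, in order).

C = [4/7, 4/7, 5/7, 1]
j=0: u_0=1/8 ∈ [0, 4/7) → index 0
j=1: u_1=3/8 ∈ [0, 4/7) → index 0
j=2: u_2=5/8 ∈ [4/7, 5/7) → index 2
j=3: u_3=7/8 ∈ [5/7, 1) → index 3

0 0 2 3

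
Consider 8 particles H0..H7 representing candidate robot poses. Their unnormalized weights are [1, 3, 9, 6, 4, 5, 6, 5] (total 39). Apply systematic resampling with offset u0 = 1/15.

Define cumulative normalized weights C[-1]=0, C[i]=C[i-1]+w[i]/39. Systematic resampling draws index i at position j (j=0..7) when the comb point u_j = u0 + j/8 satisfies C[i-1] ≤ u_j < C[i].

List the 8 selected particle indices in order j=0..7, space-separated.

1 2 2 3 4 5 6 7

C = [1/39, 4/39, 1/3, 19/39, 23/39, 28/39, 34/39, 1]
j=0: u_0=1/15 ∈ [1/39, 4/39) → index 1
j=1: u_1=23/120 ∈ [4/39, 1/3) → index 2
j=2: u_2=19/60 ∈ [4/39, 1/3) → index 2
j=3: u_3=53/120 ∈ [1/3, 19/39) → index 3
j=4: u_4=17/30 ∈ [19/39, 23/39) → index 4
j=5: u_5=83/120 ∈ [23/39, 28/39) → index 5
j=6: u_6=49/60 ∈ [28/39, 34/39) → index 6
j=7: u_7=113/120 ∈ [34/39, 1) → index 7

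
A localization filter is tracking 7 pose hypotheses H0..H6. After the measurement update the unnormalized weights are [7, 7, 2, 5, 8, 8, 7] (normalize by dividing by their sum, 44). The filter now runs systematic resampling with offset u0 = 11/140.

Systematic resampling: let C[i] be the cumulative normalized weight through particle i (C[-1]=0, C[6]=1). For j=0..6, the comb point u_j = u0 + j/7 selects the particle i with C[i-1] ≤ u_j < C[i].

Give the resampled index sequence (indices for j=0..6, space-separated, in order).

0 1 3 4 4 5 6

C = [7/44, 7/22, 4/11, 21/44, 29/44, 37/44, 1]
j=0: u_0=11/140 ∈ [0, 7/44) → index 0
j=1: u_1=31/140 ∈ [7/44, 7/22) → index 1
j=2: u_2=51/140 ∈ [4/11, 21/44) → index 3
j=3: u_3=71/140 ∈ [21/44, 29/44) → index 4
j=4: u_4=13/20 ∈ [21/44, 29/44) → index 4
j=5: u_5=111/140 ∈ [29/44, 37/44) → index 5
j=6: u_6=131/140 ∈ [37/44, 1) → index 6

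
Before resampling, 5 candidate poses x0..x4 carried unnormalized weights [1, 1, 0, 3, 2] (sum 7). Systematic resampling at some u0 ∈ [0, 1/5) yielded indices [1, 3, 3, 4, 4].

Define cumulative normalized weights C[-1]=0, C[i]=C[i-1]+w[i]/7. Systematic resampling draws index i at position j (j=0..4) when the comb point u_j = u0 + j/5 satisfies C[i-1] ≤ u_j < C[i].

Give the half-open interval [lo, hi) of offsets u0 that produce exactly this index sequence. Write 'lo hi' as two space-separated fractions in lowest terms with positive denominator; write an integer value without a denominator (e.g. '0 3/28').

C = [1/7, 2/7, 2/7, 5/7, 1]
j=0 picked index 1: u0 ∈ [1/7, 2/7)
j=1 picked index 3: u0 ∈ [3/35, 18/35)
j=2 picked index 3: u0 ∈ [-4/35, 11/35)
j=3 picked index 4: u0 ∈ [4/35, 2/5)
j=4 picked index 4: u0 ∈ [-3/35, 1/5)
intersection: [1/7, 1/5)

1/7 1/5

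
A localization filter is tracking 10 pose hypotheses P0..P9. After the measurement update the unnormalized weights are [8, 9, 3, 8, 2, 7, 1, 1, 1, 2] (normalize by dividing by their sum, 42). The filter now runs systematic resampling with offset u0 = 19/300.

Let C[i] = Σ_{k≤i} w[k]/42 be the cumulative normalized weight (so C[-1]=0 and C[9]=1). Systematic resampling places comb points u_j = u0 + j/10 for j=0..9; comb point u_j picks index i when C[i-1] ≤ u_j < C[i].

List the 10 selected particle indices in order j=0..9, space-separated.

0 0 1 1 2 3 3 5 5 9

C = [4/21, 17/42, 10/21, 2/3, 5/7, 37/42, 19/21, 13/14, 20/21, 1]
j=0: u_0=19/300 ∈ [0, 4/21) → index 0
j=1: u_1=49/300 ∈ [0, 4/21) → index 0
j=2: u_2=79/300 ∈ [4/21, 17/42) → index 1
j=3: u_3=109/300 ∈ [4/21, 17/42) → index 1
j=4: u_4=139/300 ∈ [17/42, 10/21) → index 2
j=5: u_5=169/300 ∈ [10/21, 2/3) → index 3
j=6: u_6=199/300 ∈ [10/21, 2/3) → index 3
j=7: u_7=229/300 ∈ [5/7, 37/42) → index 5
j=8: u_8=259/300 ∈ [5/7, 37/42) → index 5
j=9: u_9=289/300 ∈ [20/21, 1) → index 9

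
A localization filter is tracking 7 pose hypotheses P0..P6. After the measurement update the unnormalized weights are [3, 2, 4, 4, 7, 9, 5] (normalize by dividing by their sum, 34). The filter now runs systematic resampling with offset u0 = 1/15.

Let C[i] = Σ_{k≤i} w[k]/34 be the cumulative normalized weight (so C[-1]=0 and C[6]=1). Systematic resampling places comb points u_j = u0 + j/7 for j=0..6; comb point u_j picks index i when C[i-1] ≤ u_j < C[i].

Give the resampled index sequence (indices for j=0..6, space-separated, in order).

0 2 3 4 5 5 6

C = [3/34, 5/34, 9/34, 13/34, 10/17, 29/34, 1]
j=0: u_0=1/15 ∈ [0, 3/34) → index 0
j=1: u_1=22/105 ∈ [5/34, 9/34) → index 2
j=2: u_2=37/105 ∈ [9/34, 13/34) → index 3
j=3: u_3=52/105 ∈ [13/34, 10/17) → index 4
j=4: u_4=67/105 ∈ [10/17, 29/34) → index 5
j=5: u_5=82/105 ∈ [10/17, 29/34) → index 5
j=6: u_6=97/105 ∈ [29/34, 1) → index 6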